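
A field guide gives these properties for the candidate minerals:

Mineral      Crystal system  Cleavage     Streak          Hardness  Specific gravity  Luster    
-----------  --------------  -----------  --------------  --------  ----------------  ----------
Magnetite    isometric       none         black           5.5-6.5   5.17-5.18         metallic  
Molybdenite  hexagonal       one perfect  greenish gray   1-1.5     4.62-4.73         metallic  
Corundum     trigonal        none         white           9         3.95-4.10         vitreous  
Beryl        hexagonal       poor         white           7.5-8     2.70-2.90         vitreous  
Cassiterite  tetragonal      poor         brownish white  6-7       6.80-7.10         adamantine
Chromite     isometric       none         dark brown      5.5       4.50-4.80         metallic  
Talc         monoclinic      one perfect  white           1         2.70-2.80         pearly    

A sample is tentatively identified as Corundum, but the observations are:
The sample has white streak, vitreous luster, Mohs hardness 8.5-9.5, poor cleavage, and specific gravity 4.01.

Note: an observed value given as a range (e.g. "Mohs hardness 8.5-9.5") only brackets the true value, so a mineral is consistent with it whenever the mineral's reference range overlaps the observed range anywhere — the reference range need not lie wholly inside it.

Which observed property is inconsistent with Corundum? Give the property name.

cleavage

White streak: Corundum has white streak — within range.
Vitreous luster: Corundum has vitreous luster — within range.
Mohs hardness 8.5-9.5: Corundum has hardness 9 — within range.
Poor cleavage: Corundum has cleavage none — inconsistent.
Specific gravity 4.01: Corundum has SG 3.95-4.10 — within range.
The cleavage is the one property that does not fit.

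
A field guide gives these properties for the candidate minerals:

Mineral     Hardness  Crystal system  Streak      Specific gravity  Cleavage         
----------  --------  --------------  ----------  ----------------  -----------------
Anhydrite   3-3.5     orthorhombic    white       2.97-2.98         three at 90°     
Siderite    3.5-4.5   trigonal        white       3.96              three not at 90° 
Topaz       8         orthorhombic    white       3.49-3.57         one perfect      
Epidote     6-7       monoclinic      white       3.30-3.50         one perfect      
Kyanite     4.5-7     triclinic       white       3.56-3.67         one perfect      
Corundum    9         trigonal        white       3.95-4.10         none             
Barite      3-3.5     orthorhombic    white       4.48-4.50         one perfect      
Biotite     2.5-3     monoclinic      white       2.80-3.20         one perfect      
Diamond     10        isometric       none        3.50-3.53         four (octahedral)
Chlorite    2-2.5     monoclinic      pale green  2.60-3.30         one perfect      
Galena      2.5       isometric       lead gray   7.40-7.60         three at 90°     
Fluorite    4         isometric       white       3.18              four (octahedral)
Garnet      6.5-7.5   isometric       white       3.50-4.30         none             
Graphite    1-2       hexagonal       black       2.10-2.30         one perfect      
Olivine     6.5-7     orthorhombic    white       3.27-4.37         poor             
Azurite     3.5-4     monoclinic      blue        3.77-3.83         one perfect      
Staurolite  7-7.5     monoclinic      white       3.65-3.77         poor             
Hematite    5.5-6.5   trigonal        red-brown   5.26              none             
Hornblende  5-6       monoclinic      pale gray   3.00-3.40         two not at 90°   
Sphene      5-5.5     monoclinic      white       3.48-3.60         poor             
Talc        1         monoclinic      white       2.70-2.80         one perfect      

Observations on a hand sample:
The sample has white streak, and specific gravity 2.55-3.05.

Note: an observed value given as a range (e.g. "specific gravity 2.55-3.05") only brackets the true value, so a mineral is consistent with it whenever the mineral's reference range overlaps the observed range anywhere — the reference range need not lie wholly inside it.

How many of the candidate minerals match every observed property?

White streak — Anhydrite, Siderite, Topaz, Epidote, Kyanite, Corundum, Barite, Biotite, Fluorite, Garnet, Olivine, Staurolite, Sphene, Talc remain.
Specific gravity 2.55-3.05 — narrows the field to Anhydrite, Biotite, Talc.
The minerals that satisfy all observations are Anhydrite, Biotite, Talc.
That is 3 minerals.

3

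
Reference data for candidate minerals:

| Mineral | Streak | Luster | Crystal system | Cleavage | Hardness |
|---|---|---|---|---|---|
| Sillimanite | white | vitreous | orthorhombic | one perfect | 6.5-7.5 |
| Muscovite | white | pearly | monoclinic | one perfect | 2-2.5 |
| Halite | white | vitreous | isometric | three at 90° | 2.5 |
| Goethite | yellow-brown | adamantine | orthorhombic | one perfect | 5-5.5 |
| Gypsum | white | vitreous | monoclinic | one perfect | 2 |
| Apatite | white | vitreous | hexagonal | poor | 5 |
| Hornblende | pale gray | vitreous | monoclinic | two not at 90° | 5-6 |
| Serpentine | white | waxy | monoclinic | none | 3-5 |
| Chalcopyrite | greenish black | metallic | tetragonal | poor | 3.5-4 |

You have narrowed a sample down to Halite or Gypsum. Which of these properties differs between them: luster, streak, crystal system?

crystal system

Luster: both vitreous — no difference.
Streak: both white — no difference.
Crystal system: Halite isometric, Gypsum monoclinic — different.
Crystal system is the diagnostic property here.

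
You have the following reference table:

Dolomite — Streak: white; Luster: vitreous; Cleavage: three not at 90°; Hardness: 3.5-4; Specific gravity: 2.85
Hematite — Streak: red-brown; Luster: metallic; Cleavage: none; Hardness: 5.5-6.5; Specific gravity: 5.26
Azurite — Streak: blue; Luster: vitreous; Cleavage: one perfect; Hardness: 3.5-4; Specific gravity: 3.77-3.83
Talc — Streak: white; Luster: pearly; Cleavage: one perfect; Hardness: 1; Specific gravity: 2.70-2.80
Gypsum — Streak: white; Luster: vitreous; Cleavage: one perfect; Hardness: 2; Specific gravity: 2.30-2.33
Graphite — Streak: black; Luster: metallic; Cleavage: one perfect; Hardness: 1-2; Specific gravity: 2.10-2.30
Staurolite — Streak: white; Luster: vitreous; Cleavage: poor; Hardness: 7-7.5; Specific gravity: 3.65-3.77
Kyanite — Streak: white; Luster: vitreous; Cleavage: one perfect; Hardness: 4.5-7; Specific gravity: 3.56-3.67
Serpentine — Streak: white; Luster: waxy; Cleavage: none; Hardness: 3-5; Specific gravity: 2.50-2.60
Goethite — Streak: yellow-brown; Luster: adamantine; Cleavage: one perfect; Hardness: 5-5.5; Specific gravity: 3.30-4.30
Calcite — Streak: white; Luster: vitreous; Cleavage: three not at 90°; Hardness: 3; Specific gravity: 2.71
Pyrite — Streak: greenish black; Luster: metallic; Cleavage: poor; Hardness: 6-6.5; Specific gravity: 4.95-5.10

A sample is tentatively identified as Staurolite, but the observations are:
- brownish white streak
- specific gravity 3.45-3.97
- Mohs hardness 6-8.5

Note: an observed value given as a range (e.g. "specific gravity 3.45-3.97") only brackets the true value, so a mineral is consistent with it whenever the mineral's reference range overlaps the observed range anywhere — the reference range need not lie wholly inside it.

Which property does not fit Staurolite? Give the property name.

streak

Brownish white streak: Staurolite has white streak — does not match.
Specific gravity 3.45-3.97: Staurolite has SG 3.65-3.77 — agrees.
Mohs hardness 6-8.5: Staurolite has hardness 7-7.5 — agrees.
The streak is the one property that does not fit.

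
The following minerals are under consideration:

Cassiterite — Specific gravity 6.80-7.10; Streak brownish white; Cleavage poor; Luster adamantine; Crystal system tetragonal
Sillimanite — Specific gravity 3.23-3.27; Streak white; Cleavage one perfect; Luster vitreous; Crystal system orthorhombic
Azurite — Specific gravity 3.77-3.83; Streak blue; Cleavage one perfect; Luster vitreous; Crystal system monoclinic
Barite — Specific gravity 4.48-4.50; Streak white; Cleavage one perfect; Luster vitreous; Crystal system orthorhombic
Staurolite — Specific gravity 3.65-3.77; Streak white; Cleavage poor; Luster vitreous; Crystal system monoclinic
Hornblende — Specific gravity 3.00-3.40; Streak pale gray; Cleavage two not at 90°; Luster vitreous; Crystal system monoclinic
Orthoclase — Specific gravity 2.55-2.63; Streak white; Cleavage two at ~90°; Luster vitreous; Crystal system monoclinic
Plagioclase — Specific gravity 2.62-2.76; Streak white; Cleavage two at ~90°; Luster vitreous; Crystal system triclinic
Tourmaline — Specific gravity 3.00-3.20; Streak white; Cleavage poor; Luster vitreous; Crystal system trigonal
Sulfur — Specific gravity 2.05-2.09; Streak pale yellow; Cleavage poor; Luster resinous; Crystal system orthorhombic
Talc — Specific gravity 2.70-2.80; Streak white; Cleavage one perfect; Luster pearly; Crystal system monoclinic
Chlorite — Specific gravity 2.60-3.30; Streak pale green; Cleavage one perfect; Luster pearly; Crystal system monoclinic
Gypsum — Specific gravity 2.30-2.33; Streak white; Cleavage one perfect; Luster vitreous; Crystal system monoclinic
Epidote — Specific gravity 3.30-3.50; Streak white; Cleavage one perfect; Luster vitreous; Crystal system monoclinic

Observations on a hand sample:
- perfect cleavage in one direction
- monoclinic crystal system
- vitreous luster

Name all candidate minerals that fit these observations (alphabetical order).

Perfect cleavage in one direction — leaves Sillimanite, Azurite, Barite, Talc, Chlorite, Gypsum, Epidote.
Monoclinic crystal system excludes Sillimanite, Barite.
Vitreous luster excludes Talc, Chlorite.
The minerals that satisfy all observations are Azurite, Epidote, Gypsum.

Azurite, Epidote, Gypsum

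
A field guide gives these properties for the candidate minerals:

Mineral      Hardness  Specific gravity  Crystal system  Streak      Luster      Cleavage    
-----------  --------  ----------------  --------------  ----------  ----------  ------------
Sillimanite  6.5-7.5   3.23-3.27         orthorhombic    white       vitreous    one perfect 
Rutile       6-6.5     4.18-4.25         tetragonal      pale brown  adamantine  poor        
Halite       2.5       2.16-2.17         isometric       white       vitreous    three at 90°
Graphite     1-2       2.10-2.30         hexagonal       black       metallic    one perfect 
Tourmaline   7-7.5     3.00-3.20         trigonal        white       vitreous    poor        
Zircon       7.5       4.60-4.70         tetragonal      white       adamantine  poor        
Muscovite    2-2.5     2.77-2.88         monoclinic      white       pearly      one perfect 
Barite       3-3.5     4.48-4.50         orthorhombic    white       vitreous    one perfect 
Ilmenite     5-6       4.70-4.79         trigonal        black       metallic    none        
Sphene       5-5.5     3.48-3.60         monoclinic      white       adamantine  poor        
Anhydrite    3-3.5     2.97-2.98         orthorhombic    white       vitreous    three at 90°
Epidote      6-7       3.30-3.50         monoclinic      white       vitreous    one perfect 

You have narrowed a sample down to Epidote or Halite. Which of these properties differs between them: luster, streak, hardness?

hardness

Luster: both vitreous — same for both.
Streak: both white — same for both.
Hardness: Epidote 6-7, Halite 2.5 — distinct.
Only hardness differs between Epidote and Halite among the listed tests.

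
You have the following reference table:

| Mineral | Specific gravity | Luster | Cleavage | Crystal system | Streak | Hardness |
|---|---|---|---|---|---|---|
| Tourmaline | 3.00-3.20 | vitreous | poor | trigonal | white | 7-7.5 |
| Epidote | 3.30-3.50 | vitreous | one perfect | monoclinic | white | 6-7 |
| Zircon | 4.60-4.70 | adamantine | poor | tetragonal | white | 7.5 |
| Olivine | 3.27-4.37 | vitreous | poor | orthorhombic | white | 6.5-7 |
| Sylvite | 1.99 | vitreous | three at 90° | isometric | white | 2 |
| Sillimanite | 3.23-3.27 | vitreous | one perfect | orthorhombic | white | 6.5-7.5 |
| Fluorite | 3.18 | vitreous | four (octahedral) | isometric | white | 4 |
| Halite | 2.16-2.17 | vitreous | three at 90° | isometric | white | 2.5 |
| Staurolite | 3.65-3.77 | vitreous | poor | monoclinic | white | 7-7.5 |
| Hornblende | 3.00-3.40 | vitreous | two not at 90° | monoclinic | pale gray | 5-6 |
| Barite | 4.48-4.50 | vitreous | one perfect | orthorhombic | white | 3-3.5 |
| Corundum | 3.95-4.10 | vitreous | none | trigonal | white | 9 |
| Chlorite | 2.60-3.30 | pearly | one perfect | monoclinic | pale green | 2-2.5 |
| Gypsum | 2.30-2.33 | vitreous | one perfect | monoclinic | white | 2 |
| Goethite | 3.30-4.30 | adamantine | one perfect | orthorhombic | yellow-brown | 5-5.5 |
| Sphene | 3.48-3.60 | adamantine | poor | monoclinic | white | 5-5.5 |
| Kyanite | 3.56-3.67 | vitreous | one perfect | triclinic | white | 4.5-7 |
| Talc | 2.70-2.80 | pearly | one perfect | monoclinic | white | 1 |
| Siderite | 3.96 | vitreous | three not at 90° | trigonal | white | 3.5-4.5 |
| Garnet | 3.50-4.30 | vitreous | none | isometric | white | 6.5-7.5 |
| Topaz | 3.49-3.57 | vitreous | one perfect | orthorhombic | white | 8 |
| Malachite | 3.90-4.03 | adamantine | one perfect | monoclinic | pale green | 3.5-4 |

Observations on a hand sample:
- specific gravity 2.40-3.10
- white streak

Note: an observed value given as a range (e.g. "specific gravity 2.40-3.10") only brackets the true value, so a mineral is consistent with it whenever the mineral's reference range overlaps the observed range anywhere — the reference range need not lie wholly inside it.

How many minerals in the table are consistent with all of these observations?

Specific gravity 2.40-3.10 — leaves Tourmaline, Hornblende, Chlorite, Talc.
White streak rules out Hornblende, Chlorite.
The minerals that satisfy all observations are Talc, Tourmaline.
That is 2 minerals.

2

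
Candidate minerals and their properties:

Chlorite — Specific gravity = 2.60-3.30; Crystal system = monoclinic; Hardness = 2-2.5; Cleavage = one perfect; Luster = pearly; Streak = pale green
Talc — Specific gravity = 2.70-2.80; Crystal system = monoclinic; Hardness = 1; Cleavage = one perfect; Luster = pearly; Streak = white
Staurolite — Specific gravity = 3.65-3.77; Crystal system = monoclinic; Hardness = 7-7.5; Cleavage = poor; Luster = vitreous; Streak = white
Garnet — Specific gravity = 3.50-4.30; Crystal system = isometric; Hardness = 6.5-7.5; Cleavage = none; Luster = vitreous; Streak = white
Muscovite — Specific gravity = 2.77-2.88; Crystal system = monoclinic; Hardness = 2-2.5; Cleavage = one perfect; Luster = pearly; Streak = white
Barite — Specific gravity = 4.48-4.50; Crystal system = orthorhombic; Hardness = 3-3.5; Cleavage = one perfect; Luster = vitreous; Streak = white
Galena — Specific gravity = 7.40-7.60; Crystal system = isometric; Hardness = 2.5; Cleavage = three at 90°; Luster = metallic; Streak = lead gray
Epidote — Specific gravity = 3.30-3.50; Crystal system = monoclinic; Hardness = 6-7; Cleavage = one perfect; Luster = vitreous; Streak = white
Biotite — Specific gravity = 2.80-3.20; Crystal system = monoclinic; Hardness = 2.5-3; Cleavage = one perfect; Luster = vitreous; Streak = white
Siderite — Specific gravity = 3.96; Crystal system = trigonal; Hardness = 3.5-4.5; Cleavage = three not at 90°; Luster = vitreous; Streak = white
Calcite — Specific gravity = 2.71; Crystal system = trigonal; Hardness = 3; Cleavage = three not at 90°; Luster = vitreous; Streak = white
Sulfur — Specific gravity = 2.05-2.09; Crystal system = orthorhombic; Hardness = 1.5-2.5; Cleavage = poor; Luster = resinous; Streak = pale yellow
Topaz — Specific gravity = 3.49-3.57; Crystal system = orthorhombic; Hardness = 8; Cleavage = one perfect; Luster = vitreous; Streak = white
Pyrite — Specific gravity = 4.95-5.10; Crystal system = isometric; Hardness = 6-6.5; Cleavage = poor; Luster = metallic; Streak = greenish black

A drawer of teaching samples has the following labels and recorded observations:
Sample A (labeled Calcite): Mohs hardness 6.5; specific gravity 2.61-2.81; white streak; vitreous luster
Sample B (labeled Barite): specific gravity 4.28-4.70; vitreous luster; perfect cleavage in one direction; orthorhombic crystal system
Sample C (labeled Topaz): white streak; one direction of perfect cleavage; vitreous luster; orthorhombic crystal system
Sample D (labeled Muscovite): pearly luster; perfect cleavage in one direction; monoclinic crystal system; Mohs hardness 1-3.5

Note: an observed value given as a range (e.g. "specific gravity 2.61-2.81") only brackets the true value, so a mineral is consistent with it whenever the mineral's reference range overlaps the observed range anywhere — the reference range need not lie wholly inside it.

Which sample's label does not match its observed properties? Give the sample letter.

Sample A: Calcite has hardness 3, but the record shows Mohs hardness 6.5 — this label is wrong.
Sample B: observations are consistent with Barite.
Sample C: observations are consistent with Topaz.
Sample D: observations are consistent with Muscovite.
Only sample A is inconsistent with its label.

A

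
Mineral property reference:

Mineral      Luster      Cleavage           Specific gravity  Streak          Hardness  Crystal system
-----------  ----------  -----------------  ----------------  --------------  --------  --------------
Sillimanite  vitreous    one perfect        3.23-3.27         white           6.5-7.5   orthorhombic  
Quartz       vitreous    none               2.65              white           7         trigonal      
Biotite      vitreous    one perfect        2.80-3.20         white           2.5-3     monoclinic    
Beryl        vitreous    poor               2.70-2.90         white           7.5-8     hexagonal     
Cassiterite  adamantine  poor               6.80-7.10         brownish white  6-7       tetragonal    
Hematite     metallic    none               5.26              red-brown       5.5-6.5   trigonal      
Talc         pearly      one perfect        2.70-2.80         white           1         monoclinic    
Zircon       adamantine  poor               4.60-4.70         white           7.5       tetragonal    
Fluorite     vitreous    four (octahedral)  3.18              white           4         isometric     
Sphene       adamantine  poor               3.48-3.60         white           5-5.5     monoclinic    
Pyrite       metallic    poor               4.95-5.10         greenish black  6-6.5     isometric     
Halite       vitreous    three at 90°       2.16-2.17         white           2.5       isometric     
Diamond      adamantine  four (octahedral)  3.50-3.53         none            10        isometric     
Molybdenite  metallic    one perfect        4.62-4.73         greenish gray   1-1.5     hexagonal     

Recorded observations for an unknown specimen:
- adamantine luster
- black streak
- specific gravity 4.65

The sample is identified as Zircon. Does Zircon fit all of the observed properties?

Adamantine luster — matches Zircon (adamantine luster).
Black streak — Zircon has white streak; a mismatch.
Specific gravity 4.65 — matches Zircon (SG 4.60-4.70).
Streak alone is enough to reject Zircon.

No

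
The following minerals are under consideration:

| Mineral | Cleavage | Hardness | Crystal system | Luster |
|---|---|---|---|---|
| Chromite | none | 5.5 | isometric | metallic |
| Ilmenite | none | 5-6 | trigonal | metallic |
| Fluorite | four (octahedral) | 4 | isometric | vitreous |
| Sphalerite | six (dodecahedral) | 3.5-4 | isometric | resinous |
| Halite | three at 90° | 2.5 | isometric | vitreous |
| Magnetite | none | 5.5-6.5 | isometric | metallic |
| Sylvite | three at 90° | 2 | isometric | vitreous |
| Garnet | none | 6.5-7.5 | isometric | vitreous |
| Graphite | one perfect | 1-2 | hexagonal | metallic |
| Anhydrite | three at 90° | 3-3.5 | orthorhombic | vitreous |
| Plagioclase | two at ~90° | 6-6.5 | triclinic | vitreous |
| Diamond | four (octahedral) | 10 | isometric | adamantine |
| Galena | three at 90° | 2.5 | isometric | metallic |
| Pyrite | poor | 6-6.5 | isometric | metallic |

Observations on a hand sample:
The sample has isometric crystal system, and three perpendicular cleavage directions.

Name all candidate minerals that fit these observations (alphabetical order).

Galena, Halite, Sylvite

Isometric crystal system excludes Ilmenite, Graphite, Anhydrite, Plagioclase.
Three perpendicular cleavage directions: leaves Halite, Sylvite, Galena.
Consistent with every observation: Galena, Halite, Sylvite.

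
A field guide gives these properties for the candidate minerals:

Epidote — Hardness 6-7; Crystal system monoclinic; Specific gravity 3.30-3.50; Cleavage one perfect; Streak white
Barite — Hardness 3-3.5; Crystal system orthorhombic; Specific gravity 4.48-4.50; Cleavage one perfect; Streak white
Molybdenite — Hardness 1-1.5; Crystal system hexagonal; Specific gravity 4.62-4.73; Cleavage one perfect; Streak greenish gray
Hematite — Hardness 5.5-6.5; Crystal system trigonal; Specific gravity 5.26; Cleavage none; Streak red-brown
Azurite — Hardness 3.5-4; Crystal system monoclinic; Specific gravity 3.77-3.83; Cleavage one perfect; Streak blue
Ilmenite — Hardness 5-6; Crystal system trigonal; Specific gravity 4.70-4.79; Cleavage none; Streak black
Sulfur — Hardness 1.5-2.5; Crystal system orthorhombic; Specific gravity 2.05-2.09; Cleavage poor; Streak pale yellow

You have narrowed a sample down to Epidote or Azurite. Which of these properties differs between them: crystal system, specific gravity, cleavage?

Crystal system: both monoclinic — identical.
Specific gravity: Epidote 3.30-3.50, Azurite 3.77-3.83 — different.
Cleavage: both one perfect — identical.
Of the listed properties, specific gravity is the one that separates them.

specific gravity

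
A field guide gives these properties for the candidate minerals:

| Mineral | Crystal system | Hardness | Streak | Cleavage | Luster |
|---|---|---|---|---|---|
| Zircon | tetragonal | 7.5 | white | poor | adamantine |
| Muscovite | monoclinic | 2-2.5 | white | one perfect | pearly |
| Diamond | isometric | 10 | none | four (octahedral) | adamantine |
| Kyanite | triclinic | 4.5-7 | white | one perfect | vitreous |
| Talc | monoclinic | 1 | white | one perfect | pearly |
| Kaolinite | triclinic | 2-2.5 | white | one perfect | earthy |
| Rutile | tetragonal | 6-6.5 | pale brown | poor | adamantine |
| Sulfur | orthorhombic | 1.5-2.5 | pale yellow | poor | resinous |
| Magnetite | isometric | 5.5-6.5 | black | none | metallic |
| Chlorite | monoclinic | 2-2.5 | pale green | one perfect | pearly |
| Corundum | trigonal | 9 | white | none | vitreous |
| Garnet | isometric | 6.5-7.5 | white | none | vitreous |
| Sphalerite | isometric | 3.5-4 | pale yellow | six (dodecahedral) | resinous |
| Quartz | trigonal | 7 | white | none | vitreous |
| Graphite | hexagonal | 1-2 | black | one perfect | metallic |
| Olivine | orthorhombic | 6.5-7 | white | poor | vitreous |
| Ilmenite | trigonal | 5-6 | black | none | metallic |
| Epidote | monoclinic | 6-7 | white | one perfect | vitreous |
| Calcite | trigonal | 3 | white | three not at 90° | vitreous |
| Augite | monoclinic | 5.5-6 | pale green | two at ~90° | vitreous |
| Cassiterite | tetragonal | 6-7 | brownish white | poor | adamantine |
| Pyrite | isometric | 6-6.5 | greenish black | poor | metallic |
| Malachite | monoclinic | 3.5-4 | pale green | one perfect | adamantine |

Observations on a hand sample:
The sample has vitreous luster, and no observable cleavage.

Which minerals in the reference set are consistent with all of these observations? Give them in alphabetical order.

Corundum, Garnet, Quartz

Vitreous luster: leaves Kyanite, Corundum, Garnet, Quartz, Olivine, Epidote, Calcite, Augite.
No observable cleavage: Corundum, Garnet, Quartz remain.
Consistent with every observation: Corundum, Garnet, Quartz.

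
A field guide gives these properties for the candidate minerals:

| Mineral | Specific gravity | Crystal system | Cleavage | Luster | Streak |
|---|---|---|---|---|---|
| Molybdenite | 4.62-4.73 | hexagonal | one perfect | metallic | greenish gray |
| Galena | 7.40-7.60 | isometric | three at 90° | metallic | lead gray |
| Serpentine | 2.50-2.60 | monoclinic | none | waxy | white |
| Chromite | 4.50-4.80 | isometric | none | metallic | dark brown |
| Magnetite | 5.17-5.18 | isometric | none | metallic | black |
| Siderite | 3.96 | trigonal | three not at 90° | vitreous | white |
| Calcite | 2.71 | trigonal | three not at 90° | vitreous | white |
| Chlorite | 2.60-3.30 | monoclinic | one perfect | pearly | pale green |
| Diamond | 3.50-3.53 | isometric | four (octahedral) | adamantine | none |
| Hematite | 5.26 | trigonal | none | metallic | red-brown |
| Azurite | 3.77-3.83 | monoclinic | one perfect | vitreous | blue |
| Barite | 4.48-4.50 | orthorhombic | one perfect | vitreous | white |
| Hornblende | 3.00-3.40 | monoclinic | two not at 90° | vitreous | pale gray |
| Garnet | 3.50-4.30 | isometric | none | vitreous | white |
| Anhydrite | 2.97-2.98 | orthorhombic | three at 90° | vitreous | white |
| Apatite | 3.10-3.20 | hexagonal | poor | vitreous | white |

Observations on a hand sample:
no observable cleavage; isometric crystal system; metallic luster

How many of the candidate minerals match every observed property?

No observable cleavage: only Serpentine, Chromite, Magnetite, Hematite, Garnet remain.
Isometric crystal system eliminates Serpentine, Hematite.
Metallic luster excludes Garnet.
Remaining candidates: Chromite, Magnetite.
That is 2 minerals.

2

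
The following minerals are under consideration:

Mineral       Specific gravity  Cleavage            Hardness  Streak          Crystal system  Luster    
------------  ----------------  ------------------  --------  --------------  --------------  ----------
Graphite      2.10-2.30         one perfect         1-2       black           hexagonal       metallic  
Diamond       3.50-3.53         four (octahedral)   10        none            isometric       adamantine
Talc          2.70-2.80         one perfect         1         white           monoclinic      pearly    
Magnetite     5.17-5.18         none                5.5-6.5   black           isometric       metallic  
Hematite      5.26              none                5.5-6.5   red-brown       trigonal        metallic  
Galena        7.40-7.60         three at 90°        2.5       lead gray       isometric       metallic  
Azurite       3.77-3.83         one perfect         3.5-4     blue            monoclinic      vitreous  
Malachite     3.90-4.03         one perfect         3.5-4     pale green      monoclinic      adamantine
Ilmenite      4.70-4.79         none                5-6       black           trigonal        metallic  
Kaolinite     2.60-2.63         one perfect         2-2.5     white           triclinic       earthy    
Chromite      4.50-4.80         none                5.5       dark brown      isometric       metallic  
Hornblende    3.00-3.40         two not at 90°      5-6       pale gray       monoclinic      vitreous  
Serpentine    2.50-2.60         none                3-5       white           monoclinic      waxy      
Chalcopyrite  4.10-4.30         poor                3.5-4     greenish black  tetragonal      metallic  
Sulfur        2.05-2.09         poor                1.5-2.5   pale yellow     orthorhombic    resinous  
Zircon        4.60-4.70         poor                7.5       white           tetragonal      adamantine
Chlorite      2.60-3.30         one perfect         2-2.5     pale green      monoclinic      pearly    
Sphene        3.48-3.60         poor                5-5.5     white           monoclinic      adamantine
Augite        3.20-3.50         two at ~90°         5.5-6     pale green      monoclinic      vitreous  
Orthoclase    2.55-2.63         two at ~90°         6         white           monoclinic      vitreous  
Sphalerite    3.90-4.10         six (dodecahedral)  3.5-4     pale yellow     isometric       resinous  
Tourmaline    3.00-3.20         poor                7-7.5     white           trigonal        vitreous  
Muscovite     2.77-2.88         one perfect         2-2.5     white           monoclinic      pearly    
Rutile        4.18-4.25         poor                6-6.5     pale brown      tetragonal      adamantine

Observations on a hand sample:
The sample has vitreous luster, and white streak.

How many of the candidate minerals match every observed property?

2

Vitreous luster — leaves Azurite, Hornblende, Augite, Orthoclase, Tourmaline.
White streak — narrows the field to Orthoclase, Tourmaline.
The minerals that satisfy all observations are Orthoclase, Tourmaline.
That is 2 minerals.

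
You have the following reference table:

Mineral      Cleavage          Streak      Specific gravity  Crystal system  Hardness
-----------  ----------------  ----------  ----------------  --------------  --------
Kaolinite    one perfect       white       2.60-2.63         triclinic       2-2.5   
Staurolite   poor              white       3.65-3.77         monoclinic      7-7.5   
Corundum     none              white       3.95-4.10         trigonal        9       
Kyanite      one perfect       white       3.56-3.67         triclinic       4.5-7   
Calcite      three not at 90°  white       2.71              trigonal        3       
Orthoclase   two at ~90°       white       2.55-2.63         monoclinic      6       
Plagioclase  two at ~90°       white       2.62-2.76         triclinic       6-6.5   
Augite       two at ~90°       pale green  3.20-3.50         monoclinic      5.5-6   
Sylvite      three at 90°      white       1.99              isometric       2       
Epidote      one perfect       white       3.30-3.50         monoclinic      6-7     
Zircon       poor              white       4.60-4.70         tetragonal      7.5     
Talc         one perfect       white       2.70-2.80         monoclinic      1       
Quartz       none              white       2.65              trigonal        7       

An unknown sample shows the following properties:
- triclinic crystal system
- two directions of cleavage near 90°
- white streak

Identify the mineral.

Plagioclase

Triclinic crystal system: only Kaolinite, Kyanite, Plagioclase remain.
Two directions of cleavage near 90°: Plagioclase remains.
White streak: consistent with all remaining minerals.
Only Plagioclase satisfies all observations.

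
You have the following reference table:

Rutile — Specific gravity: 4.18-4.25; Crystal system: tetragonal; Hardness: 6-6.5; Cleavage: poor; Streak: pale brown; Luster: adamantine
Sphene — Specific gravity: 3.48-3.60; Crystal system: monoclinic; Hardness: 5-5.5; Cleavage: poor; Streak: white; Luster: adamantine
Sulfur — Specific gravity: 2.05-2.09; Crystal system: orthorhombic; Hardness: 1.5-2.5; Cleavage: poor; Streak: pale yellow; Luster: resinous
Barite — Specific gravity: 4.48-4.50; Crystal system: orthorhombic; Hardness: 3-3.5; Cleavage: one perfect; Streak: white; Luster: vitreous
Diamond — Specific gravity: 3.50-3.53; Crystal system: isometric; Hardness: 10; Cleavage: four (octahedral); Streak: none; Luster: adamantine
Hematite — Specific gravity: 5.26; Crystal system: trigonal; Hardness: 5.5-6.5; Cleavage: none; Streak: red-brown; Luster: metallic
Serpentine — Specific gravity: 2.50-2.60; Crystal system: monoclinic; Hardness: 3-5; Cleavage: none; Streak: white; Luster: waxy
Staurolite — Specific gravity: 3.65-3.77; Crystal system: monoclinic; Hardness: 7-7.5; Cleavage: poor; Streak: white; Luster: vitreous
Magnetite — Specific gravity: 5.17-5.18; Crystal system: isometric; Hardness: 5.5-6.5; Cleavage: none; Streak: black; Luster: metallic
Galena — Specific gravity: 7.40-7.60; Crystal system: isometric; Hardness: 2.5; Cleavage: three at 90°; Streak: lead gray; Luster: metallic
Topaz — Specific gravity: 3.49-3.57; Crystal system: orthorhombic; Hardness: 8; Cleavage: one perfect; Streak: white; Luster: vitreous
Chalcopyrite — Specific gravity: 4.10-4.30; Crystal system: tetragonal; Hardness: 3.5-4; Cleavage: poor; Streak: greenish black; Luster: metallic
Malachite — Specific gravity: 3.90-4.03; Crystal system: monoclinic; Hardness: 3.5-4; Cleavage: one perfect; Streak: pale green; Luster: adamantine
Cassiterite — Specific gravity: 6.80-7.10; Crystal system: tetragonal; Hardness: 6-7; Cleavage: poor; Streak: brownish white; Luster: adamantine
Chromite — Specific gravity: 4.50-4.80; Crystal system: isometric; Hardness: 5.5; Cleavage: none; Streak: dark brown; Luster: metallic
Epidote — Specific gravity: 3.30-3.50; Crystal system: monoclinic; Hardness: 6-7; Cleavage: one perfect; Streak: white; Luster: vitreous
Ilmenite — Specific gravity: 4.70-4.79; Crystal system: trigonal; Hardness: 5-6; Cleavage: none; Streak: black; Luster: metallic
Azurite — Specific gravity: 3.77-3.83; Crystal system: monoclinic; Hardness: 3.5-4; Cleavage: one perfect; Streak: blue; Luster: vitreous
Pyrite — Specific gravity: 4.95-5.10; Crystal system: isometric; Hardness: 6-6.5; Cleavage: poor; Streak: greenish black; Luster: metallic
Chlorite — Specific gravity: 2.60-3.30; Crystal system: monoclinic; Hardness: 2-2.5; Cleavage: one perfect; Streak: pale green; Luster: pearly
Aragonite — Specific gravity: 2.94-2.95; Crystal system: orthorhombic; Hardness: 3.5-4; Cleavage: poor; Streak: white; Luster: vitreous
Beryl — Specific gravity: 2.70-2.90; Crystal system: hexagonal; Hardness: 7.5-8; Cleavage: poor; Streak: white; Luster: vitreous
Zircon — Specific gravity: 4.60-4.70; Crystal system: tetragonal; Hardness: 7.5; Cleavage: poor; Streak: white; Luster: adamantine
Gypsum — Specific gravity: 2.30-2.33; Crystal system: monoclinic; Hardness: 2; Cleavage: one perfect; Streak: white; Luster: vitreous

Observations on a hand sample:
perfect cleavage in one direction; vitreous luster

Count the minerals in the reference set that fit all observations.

5

Perfect cleavage in one direction — narrows the field to Barite, Topaz, Malachite, Epidote, Azurite, Chlorite, Gypsum.
Vitreous luster excludes Malachite, Chlorite.
The minerals that satisfy all observations are Azurite, Barite, Epidote, Gypsum, Topaz.
That is 5 minerals.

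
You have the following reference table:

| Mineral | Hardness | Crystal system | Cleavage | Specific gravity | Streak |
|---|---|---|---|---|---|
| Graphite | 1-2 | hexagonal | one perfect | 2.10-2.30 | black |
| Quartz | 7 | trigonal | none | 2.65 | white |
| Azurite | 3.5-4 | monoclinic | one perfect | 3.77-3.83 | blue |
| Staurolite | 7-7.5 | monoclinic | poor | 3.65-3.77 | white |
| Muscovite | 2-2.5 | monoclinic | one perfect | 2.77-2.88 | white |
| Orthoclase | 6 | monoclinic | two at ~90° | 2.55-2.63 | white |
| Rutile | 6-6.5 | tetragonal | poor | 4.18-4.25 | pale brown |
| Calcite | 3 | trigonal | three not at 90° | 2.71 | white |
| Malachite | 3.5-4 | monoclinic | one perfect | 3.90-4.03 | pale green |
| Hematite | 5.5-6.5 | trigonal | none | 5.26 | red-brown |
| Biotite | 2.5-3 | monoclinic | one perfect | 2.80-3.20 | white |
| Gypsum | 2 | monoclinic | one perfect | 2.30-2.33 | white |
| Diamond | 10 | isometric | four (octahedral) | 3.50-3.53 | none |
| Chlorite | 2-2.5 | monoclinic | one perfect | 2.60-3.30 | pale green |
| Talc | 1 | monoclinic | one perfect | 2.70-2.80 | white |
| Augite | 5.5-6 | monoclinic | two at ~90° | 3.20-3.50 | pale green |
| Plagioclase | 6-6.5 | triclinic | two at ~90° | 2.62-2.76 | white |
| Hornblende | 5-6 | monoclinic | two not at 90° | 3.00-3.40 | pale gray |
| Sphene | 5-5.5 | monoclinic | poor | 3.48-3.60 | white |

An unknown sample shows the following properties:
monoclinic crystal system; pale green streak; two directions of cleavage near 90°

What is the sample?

Monoclinic crystal system: Azurite, Staurolite, Muscovite, Orthoclase, Malachite, Biotite, Gypsum, Chlorite, Talc, Augite, Hornblende, Sphene remain.
Pale green streak: narrows the field to Malachite, Chlorite, Augite.
Two directions of cleavage near 90°: narrows the field to Augite.
Only Augite satisfies all observations.

Augite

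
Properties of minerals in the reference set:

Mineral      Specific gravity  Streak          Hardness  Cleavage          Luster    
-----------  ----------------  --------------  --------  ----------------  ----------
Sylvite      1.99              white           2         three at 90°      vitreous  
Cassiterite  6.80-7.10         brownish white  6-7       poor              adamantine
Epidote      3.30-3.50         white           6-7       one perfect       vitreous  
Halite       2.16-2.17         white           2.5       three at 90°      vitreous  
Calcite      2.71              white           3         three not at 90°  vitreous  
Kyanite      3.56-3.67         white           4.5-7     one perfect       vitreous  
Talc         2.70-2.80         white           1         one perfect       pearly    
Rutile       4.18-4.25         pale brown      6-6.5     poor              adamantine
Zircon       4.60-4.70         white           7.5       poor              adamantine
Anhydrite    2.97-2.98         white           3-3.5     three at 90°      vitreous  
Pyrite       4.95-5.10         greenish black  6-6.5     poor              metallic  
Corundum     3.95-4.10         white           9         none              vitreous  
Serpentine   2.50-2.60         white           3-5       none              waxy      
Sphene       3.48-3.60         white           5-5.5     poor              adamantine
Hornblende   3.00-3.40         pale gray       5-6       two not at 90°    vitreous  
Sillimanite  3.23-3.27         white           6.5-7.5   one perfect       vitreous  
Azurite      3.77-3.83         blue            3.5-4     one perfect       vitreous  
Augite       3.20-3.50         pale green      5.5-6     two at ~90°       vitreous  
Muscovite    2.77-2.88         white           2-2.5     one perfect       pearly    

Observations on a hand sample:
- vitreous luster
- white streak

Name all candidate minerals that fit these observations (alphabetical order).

Vitreous luster — only Sylvite, Epidote, Halite, Calcite, Kyanite, Anhydrite, Corundum, Hornblende, Sillimanite, Azurite, Augite remain.
White streak excludes Hornblende, Azurite, Augite.
The minerals that satisfy all observations are Anhydrite, Calcite, Corundum, Epidote, Halite, Kyanite, Sillimanite, Sylvite.

Anhydrite, Calcite, Corundum, Epidote, Halite, Kyanite, Sillimanite, Sylvite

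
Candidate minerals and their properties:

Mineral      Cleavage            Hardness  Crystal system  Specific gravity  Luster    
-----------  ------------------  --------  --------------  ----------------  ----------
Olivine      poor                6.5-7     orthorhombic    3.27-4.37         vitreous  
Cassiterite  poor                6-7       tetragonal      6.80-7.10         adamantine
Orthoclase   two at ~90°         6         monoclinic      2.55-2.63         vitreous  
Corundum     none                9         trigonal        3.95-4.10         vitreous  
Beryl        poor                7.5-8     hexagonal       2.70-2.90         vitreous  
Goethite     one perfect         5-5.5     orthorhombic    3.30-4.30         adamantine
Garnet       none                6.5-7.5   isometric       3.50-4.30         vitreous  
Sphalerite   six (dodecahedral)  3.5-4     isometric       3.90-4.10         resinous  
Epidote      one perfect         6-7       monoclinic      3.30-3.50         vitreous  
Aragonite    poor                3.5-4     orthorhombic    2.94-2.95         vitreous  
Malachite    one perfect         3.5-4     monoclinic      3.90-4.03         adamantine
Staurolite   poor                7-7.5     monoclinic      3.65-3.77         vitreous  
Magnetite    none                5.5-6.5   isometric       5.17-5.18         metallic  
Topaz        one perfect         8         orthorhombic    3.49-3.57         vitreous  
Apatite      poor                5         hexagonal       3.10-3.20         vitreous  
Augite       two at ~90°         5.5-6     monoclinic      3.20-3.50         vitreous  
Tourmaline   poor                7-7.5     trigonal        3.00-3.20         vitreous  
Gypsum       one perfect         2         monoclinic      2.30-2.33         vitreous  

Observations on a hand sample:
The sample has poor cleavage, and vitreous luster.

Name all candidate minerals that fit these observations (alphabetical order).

Apatite, Aragonite, Beryl, Olivine, Staurolite, Tourmaline

Poor cleavage — Olivine, Cassiterite, Beryl, Aragonite, Staurolite, Apatite, Tourmaline remain.
Vitreous luster eliminates Cassiterite.
Remaining candidates: Apatite, Aragonite, Beryl, Olivine, Staurolite, Tourmaline.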